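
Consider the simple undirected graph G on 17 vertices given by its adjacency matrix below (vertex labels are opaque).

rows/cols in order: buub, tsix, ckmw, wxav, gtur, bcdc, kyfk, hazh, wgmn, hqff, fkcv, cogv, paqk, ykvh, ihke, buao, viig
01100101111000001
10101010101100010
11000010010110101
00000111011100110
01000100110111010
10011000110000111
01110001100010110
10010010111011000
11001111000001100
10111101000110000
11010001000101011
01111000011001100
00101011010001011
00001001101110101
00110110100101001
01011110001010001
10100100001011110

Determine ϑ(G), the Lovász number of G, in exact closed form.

deg(kyfk) = 8; N(kyfk) = {tsix, ckmw, wxav, hazh, wgmn, paqk, ihke, buao}.
Vertex tsix has 8 neighbors: buub, ckmw, gtur, kyfk, wgmn, fkcv, cogv, buao.
deg(paqk) = 8; N(paqk) = {ckmw, gtur, kyfk, hazh, hqff, ykvh, buao, viig}.
deg(bcdc) = 8; N(bcdc) = {buub, wxav, gtur, wgmn, hqff, ihke, buao, viig}.
17-vertex 8-regular graph: SR(17,8,3,4) — a Paley graph.
A has 3 distinct eigenvalues ≈ [8.0, 1.56155, -2.56155].
λ_max=8, λ_min=-sqrt(17)/2 - 1/2; ϑ = −17·λ_min/(λ_max−λ_min) = sqrt(17).
Numerically 4.12311.

sqrt(17)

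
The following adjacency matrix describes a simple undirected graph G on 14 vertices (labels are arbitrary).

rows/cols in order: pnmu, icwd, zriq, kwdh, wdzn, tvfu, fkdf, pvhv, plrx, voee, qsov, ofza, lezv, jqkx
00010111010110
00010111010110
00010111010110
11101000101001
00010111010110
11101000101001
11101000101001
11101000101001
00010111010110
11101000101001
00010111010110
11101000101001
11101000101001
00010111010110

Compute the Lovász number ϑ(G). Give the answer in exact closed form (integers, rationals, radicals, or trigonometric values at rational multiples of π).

Vertex fkdf has 7 neighbors: pnmu, icwd, zriq, wdzn, plrx, qsov, jqkx.
deg(tvfu) = 7; N(tvfu) = {pnmu, icwd, zriq, wdzn, plrx, qsov, jqkx}.
Vertex icwd has 7 neighbors: kwdh, tvfu, fkdf, pvhv, voee, ofza, lezv.
N(qsov) = {kwdh, tvfu, fkdf, pvhv, voee, ofza, lezv}, |N(qsov)| = 7.
G = K_{7,7}: α = 7 = χ(Ḡ), so ϑ = 7.
= 7.0000… (decimal).
Lovász sandwich 7 ≤ 7 ≤ 7: collapsed.

7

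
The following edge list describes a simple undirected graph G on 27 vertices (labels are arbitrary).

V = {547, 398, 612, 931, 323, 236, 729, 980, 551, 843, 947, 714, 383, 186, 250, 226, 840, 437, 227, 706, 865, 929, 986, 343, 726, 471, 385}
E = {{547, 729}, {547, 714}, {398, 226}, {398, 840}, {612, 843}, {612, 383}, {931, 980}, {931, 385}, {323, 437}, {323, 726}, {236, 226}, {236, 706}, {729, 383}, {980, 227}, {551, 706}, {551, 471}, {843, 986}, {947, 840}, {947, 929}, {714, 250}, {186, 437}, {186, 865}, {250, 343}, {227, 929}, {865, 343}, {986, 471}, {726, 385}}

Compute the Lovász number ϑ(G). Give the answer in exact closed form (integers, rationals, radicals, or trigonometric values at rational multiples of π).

deg(840) = 2; N(840) = {398, 947}.
Vertex 250 has 2 neighbors: 714, 343.
deg(726) = 2; N(726) = {323, 385}.
N(343) = {250, 865}, |N(343)| = 2.
Every vertex has degree 2 (N=27); a single 27-cycle (edge-transitive).
The 14 distinct eigenvalues: [2.0, 1.94609, 1.78727, 1.53209, 1.19432, 0.79216, 0.3473, -0.11629, -0.57361, -1.0, -1.37248, -1.67098, -1.87939, -1.98648].
−27·(-2*cos(pi/27)) / ((2)−(-2*cos(pi/27))) = 27*cos(pi/27)/(cos(pi/27) + 1) = ϑ(G).
≈ 13.45420409 (to 8 d.p.).
Lovász sandwich 13 ≤ 27*cos(pi/27)/(cos(pi/27) + 1) ≤ 14: both strict.

27*cos(pi/27)/(cos(pi/27) + 1)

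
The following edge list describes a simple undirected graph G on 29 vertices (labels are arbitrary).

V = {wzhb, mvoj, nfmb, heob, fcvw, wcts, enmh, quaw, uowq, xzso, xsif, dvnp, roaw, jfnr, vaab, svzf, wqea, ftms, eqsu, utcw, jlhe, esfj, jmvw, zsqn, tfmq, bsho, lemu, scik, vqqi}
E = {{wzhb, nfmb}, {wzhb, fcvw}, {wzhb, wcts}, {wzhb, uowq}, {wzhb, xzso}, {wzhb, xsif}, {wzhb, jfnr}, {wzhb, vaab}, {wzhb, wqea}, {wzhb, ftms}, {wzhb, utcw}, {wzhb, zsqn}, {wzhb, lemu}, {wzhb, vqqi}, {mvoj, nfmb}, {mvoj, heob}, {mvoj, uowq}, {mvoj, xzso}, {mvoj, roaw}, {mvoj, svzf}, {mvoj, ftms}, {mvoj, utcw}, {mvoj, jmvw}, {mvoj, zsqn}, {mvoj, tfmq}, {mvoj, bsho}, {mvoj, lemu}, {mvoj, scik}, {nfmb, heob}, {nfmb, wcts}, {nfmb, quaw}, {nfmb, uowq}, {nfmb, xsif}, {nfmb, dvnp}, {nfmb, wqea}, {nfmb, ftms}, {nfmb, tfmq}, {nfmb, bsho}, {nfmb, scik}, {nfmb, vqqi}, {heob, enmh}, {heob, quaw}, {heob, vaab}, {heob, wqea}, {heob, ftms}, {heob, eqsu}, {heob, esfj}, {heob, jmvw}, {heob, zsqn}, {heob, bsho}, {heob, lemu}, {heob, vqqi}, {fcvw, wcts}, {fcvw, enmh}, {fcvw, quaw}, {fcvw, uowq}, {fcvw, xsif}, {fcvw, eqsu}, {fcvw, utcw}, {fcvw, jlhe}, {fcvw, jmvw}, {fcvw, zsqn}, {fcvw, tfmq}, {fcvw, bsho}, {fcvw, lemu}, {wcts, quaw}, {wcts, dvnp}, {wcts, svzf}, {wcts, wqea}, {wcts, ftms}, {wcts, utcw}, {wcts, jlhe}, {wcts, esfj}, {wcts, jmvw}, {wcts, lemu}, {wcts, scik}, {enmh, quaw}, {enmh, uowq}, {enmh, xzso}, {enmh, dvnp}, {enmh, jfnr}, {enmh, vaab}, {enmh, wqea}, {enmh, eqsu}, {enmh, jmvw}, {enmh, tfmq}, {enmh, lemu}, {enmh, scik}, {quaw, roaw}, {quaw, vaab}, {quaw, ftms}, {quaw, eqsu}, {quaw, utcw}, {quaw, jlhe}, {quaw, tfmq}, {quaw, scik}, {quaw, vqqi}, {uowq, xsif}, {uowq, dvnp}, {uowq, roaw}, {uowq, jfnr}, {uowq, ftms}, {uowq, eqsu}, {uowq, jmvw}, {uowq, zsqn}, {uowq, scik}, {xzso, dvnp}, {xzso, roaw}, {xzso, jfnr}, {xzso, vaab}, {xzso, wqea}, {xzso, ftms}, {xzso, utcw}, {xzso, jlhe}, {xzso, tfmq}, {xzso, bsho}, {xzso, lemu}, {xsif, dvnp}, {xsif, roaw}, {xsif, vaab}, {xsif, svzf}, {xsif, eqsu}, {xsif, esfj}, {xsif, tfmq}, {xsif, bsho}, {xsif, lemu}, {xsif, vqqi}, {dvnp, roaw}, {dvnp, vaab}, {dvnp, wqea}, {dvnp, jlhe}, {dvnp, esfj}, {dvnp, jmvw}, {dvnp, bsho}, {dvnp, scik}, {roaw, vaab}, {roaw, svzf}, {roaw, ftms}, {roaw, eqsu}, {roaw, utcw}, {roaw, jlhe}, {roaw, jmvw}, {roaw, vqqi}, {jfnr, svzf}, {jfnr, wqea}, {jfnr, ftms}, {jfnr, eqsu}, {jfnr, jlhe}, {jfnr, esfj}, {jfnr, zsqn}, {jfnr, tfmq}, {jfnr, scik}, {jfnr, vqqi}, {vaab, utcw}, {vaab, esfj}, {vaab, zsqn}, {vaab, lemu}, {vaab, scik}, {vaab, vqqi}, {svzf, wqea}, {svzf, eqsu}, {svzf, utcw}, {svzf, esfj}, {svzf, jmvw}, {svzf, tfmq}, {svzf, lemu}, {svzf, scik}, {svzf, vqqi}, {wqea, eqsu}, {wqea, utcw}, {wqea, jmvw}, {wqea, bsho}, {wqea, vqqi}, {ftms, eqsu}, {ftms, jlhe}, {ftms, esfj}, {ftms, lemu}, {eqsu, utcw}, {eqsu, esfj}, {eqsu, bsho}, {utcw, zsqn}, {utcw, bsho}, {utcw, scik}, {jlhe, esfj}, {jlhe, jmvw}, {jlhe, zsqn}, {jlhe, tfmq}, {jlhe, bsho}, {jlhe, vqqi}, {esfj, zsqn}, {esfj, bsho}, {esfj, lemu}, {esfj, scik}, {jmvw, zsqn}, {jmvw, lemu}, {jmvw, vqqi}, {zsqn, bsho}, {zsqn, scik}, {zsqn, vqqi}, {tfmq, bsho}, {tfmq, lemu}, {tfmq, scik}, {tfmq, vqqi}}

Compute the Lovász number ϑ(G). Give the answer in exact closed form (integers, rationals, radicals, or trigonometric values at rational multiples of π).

sqrt(29)

N(jfnr) = {wzhb, enmh, uowq, xzso, svzf, wqea, ftms, eqsu, jlhe, esfj, zsqn, tfmq, scik, vqqi}, |N(jfnr)| = 14.
N(scik) = {mvoj, nfmb, wcts, enmh, quaw, uowq, dvnp, jfnr, vaab, svzf, utcw, esfj, zsqn, tfmq}, |N(scik)| = 14.
Vertex tfmq has 14 neighbors: mvoj, nfmb, fcvw, enmh, quaw, xzso, xsif, jfnr, svzf, jlhe, bsho, lemu, scik, vqqi.
deg(roaw) = 14; N(roaw) = {mvoj, quaw, uowq, xzso, xsif, dvnp, vaab, svzf, ftms, eqsu, utcw, jlhe, jmvw, vqqi}.
deg(v) = 14 for all v (|V|=29); SR(29,14,6,7) — a Paley graph.
spec(A) ≈ [14.0, 2.19258, -3.19258] (distinct, 5 d.p.).
λ_max=14, λ_min=-sqrt(29)/2 - 1/2; ϑ = −29·λ_min/(λ_max−λ_min) = sqrt(29).
≈ 5.38516481 (to 8 d.p.).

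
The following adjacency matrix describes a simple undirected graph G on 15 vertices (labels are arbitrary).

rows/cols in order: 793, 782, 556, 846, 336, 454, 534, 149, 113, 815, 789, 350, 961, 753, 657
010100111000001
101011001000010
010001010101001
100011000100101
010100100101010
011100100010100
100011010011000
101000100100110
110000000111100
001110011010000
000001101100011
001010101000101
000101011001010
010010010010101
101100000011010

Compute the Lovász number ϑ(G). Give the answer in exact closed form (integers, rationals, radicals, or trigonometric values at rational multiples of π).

deg(149) = 6; N(149) = {793, 556, 534, 815, 961, 753}.
N(961) = {846, 454, 149, 113, 350, 753}, |N(961)| = 6.
N(789) = {454, 534, 113, 815, 753, 657}, |N(789)| = 6.
Vertex 454 has 6 neighbors: 782, 556, 846, 534, 789, 961.
Every vertex has degree 6 (N=15); this is K(6,2), the Kneser graph.
The 3 distinct eigenvalues: [6.0, 1.0, -3.0].
λ_max=6, λ_min=-3; ϑ = −15·λ_min/(λ_max−λ_min) = 5.
≈ 5.000000000 (to 9 d.p.).

5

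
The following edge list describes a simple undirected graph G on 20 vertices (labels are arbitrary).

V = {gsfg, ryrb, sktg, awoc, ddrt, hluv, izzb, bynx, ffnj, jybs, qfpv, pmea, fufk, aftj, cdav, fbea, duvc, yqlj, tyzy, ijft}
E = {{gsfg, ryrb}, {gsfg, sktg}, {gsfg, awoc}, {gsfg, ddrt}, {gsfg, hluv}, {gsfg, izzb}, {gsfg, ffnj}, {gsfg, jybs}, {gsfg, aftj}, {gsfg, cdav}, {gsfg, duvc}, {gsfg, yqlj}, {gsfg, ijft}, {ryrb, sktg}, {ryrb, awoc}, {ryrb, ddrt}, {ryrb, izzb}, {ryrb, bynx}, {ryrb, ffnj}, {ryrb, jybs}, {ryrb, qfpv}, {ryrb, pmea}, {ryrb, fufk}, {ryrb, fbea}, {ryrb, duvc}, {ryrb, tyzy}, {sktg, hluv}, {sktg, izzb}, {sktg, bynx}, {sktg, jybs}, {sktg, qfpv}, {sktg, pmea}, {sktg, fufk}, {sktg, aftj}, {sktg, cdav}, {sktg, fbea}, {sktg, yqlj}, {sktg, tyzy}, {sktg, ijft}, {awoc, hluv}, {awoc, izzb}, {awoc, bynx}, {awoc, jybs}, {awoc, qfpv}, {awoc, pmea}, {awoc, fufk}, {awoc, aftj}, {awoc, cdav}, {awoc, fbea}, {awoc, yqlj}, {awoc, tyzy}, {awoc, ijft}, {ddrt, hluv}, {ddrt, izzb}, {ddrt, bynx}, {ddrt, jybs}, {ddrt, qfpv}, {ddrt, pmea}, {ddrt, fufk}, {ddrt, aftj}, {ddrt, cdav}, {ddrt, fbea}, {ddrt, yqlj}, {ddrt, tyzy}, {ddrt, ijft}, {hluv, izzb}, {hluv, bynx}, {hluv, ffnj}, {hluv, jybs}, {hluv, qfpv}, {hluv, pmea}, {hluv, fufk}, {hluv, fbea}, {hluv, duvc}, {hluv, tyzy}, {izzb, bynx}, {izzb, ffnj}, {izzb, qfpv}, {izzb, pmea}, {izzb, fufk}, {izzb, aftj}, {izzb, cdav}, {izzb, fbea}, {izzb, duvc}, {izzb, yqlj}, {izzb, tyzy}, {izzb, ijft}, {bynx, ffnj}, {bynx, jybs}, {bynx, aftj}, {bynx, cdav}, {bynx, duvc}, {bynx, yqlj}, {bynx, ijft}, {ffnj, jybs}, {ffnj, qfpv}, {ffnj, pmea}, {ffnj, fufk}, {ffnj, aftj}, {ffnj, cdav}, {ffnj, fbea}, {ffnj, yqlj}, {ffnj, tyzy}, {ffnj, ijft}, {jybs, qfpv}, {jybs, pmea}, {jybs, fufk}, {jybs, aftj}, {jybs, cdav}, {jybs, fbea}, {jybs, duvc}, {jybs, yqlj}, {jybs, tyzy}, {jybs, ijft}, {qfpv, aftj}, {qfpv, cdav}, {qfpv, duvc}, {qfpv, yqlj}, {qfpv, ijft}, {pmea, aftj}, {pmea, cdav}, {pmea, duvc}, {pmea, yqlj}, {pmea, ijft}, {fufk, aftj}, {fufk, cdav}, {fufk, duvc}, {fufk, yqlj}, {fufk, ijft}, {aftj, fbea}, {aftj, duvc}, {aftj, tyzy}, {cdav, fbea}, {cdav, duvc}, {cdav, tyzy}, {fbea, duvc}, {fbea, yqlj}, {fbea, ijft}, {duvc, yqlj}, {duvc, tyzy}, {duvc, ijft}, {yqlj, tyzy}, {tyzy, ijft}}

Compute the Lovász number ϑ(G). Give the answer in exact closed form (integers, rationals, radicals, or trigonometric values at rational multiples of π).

N(yqlj) = {gsfg, sktg, awoc, ddrt, izzb, bynx, ffnj, jybs, qfpv, pmea, fufk, fbea, duvc, tyzy}, |N(yqlj)| = 14.
deg(aftj) = 14; N(aftj) = {gsfg, sktg, awoc, ddrt, izzb, bynx, ffnj, jybs, qfpv, pmea, fufk, fbea, duvc, tyzy}.
N(izzb) = {gsfg, ryrb, sktg, awoc, ddrt, hluv, bynx, ffnj, qfpv, pmea, fufk, aftj, cdav, fbea, duvc, yqlj, tyzy, ijft}, |N(izzb)| = 18.
deg(duvc) = 15; N(duvc) = {gsfg, ryrb, hluv, izzb, bynx, jybs, qfpv, pmea, fufk, aftj, cdav, fbea, yqlj, tyzy, ijft}.
Complete 4-partite, parts [7, 6, 5, 2]: perfect, ϑ = α = 7.
≈ 7.000000 (to 6 d.p.).
Lovász sandwich 7 ≤ 7 ≤ 7: collapsed.

7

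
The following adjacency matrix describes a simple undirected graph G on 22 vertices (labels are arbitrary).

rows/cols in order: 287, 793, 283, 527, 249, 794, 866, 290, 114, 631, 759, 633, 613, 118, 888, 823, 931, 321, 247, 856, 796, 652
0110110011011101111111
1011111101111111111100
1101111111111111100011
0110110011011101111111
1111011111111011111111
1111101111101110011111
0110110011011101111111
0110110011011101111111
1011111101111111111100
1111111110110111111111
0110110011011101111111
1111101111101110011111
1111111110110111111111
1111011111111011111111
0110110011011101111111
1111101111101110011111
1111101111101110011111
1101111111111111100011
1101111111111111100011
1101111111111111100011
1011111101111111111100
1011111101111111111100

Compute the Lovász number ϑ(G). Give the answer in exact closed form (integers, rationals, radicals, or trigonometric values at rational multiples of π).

6

Vertex 527 has 16 neighbors: 793, 283, 249, 794, 114, 631, 633, 613, 118, 823, 931, 321, 247, 856, 796, 652.
Vertex 247 has 18 neighbors: 287, 793, 527, 249, 794, 866, 290, 114, 631, 759, 633, 613, 118, 888, 823, 931, 796, 652.
deg(118) = 20; N(118) = {287, 793, 283, 527, 794, 866, 290, 114, 631, 759, 633, 613, 888, 823, 931, 321, 247, 856, 796, 652}.
deg(287) = 16; N(287) = {793, 283, 249, 794, 114, 631, 633, 613, 118, 823, 931, 321, 247, 856, 796, 652}.
K_{6,4,4,4,2,2} (perfect); ϑ(G) = α(G) = max{6,4,4,4,2,2} = 6.
≈ 6.0000000 (to 7 d.p.).
Check 6 ≤ 6 ≤ 6: collapsed.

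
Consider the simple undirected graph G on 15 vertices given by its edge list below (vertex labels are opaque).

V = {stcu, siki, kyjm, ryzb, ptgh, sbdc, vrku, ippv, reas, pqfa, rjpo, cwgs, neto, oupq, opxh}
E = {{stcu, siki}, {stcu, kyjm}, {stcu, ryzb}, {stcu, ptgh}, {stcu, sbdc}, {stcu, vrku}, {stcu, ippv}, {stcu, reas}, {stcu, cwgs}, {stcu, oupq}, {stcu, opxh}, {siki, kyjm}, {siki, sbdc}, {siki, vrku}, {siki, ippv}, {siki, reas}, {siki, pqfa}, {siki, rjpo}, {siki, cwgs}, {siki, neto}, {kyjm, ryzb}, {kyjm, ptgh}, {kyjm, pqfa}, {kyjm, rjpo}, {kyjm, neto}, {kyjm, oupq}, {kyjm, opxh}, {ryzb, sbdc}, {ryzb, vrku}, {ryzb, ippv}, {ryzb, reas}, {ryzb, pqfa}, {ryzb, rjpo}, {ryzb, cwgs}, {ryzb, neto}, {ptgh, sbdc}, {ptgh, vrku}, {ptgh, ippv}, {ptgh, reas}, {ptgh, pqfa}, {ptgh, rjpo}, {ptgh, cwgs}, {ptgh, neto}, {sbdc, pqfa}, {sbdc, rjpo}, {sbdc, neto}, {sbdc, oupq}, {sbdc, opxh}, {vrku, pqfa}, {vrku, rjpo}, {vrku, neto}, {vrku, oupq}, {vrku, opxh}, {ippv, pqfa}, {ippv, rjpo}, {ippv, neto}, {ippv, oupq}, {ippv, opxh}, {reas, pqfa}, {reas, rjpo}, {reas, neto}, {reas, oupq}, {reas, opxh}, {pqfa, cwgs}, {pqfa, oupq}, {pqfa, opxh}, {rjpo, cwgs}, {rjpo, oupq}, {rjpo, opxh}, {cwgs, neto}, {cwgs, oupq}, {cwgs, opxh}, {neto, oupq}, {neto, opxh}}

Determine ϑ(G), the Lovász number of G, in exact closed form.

6

deg(siki) = 10; N(siki) = {stcu, kyjm, sbdc, vrku, ippv, reas, pqfa, rjpo, cwgs, neto}.
Vertex sbdc has 9 neighbors: stcu, siki, ryzb, ptgh, pqfa, rjpo, neto, oupq, opxh.
Vertex cwgs has 9 neighbors: stcu, siki, ryzb, ptgh, pqfa, rjpo, neto, oupq, opxh.
N(pqfa) = {siki, kyjm, ryzb, ptgh, sbdc, vrku, ippv, reas, cwgs, oupq, opxh}, |N(pqfa)| = 11.
G = K_{6,5,4}: α = 6 = χ(Ḡ), so ϑ = 6.
Numerically 6.000000.
α=6, χ(Ḡ)=6; ϑ=6 lies between (collapsed).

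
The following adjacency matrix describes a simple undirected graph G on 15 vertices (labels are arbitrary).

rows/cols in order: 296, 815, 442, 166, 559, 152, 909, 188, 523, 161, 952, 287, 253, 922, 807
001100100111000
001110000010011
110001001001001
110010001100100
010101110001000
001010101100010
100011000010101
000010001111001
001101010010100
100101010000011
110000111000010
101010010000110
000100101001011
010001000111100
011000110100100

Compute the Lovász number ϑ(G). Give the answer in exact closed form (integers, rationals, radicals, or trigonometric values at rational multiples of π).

N(952) = {296, 815, 909, 188, 523, 922}, |N(952)| = 6.
deg(152) = 6; N(152) = {442, 559, 909, 523, 161, 922}.
deg(296) = 6; N(296) = {442, 166, 909, 161, 952, 287}.
N(188) = {559, 523, 161, 952, 287, 807}, |N(188)| = 6.
deg(v) = 6 for all v (|V|=15); Kneser-type, 2-subsets of [6].
Distinct eigenvalues (to 6 d.p.): [6.0, 1.0, -3.0].
With N=15: ϑ(G) = 15·(-1*(-3))/(6−(-3)) = 5.
ϑ(G) ≈ 5.000000.

5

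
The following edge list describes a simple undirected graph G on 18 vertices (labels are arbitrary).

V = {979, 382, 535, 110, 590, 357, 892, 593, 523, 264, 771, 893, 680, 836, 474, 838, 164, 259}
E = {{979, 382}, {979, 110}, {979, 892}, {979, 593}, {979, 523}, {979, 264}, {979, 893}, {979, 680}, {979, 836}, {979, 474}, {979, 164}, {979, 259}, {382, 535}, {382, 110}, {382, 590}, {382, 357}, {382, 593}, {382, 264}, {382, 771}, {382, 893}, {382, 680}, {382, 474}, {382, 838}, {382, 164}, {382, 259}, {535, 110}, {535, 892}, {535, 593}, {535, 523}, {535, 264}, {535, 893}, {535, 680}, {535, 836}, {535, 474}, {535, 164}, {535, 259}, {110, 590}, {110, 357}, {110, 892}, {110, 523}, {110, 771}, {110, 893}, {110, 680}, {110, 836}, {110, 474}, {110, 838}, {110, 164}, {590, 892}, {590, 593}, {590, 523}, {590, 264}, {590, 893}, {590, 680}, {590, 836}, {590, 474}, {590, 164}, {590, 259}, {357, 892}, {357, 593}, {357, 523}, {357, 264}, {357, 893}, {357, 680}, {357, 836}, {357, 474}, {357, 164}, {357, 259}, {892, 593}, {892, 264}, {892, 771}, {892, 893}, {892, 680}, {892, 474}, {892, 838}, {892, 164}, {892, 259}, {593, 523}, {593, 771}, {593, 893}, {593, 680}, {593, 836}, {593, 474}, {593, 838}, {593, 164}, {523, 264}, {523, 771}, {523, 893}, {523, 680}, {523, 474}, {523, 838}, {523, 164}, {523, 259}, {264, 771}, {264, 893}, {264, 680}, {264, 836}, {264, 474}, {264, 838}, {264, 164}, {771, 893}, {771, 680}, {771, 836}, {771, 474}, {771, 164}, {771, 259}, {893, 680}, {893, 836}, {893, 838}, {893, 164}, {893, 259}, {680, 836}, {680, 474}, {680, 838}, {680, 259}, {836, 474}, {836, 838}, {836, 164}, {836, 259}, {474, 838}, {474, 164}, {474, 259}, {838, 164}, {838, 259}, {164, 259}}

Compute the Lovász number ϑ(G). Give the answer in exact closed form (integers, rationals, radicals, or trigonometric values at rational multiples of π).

6

N(259) = {979, 382, 535, 590, 357, 892, 523, 771, 893, 680, 836, 474, 838, 164}, |N(259)| = 14.
N(590) = {382, 110, 892, 593, 523, 264, 893, 680, 836, 474, 164, 259}, |N(590)| = 12.
Vertex 110 has 14 neighbors: 979, 382, 535, 590, 357, 892, 523, 771, 893, 680, 836, 474, 838, 164.
deg(264) = 14; N(264) = {979, 382, 535, 590, 357, 892, 523, 771, 893, 680, 836, 474, 838, 164}.
G = K_{6,4,4,2,2}: α = 6 = χ(Ḡ), so ϑ = 6.
= 6.0000000… (decimal).
Check 6 ≤ 6 ≤ 6: collapsed.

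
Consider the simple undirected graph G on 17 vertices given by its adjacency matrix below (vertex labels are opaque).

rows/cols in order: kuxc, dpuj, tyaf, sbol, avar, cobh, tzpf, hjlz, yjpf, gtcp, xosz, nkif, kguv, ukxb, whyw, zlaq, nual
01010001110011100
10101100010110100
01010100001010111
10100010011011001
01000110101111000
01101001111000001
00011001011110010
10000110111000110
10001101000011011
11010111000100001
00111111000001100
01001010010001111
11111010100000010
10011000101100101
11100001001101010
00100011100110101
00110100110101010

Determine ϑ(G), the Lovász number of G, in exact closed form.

sqrt(17)

Vertex nkif has 8 neighbors: dpuj, avar, tzpf, gtcp, ukxb, whyw, zlaq, nual.
deg(kuxc) = 8; N(kuxc) = {dpuj, sbol, hjlz, yjpf, gtcp, kguv, ukxb, whyw}.
N(kguv) = {kuxc, dpuj, tyaf, sbol, avar, tzpf, yjpf, zlaq}, |N(kguv)| = 8.
deg(sbol) = 8; N(sbol) = {kuxc, tyaf, tzpf, gtcp, xosz, kguv, ukxb, nual}.
8-regular, N=17; strongly regular (17,8,3,4).
Distinct eigenvalues (to 4 d.p.): [8.0, 1.5616, -2.5616].
−17·(-sqrt(17)/2 - 1/2) / ((8)−(-sqrt(17)/2 - 1/2)) = sqrt(17) = ϑ(G).
≈ 4.1231 (to 4 d.p.).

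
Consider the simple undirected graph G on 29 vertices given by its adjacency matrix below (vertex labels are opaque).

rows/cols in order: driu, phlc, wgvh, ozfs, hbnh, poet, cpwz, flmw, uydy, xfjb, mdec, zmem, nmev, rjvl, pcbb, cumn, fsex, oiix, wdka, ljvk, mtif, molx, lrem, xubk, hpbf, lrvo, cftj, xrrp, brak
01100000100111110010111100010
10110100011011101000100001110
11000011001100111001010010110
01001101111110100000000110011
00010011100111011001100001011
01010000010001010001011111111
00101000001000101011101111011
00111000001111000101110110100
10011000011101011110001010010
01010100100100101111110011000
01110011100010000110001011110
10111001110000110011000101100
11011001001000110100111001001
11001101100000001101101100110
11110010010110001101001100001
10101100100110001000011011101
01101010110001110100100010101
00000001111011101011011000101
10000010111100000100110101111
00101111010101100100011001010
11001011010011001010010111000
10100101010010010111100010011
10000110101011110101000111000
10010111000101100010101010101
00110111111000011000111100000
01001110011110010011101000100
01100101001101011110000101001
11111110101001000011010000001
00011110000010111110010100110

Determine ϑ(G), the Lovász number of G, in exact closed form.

sqrt(29)

Vertex nmev has 14 neighbors: driu, phlc, ozfs, hbnh, flmw, mdec, pcbb, cumn, oiix, mtif, molx, lrem, lrvo, brak.
deg(zmem) = 14; N(zmem) = {driu, wgvh, ozfs, hbnh, flmw, uydy, xfjb, pcbb, cumn, wdka, ljvk, xubk, lrvo, cftj}.
deg(xubk) = 14; N(xubk) = {driu, ozfs, poet, cpwz, flmw, zmem, rjvl, pcbb, wdka, mtif, lrem, hpbf, cftj, brak}.
deg(wgvh) = 14; N(wgvh) = {driu, phlc, cpwz, flmw, mdec, zmem, pcbb, cumn, fsex, ljvk, molx, hpbf, cftj, xrrp}.
29-vertex 14-regular graph: strongly regular (29,14,6,7).
Distinct eigenvalues (to 4 d.p.): [14.0, 2.1926, -3.1926].
Lovász (edge-transitive): ϑ = −29·(-sqrt(29)/2 - 1/2)/((14)−(-sqrt(29)/2 - 1/2)) = sqrt(29).
Numerically 5.3851648.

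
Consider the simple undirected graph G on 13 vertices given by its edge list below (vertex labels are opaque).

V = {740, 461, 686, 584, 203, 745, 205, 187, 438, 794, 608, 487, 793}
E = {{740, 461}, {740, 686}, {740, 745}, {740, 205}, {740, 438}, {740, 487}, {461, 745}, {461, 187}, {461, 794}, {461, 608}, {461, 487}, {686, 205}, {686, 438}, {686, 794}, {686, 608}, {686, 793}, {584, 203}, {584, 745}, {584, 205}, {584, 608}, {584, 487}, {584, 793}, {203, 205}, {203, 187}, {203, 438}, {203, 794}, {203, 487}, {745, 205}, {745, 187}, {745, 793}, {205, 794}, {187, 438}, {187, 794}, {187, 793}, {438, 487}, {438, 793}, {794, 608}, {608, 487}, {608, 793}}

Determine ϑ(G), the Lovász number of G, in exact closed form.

N(745) = {740, 461, 584, 205, 187, 793}, |N(745)| = 6.
deg(187) = 6; N(187) = {461, 203, 745, 438, 794, 793}.
N(686) = {740, 205, 438, 794, 608, 793}, |N(686)| = 6.
deg(203) = 6; N(203) = {584, 205, 187, 438, 794, 487}.
Regular of degree 6 on 13 vertices: Paley(13): SR with (k,λ,μ)=(6,2,3).
spec(A) ≈ [6.0, 1.30278, -2.30278] (distinct, 5 d.p.).
ϑ = −N·λ_min/(λ_max−λ_min) = −13·(-sqrt(13)/2 - 1/2)/(6−(-sqrt(13)/2 - 1/2)) = sqrt(13).
= 3.60555128… (decimal).

sqrt(13)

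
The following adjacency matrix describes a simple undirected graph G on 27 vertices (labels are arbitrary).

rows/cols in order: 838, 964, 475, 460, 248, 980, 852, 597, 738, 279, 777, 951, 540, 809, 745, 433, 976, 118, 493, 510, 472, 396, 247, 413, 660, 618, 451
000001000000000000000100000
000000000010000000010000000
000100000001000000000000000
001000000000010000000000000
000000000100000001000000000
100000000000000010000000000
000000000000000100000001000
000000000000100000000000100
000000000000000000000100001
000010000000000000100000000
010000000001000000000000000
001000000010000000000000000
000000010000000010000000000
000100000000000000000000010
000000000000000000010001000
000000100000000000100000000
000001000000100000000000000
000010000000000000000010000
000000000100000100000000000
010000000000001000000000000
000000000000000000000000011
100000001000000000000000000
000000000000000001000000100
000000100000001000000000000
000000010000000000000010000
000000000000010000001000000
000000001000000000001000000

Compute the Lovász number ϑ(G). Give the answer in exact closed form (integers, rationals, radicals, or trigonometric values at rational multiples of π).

Vertex 472 has 2 neighbors: 618, 451.
Vertex 777 has 2 neighbors: 964, 951.
deg(745) = 2; N(745) = {510, 413}.
N(460) = {475, 809}, |N(460)| = 2.
Regular of degree 2 on 27 vertices: this is C_{27}, the 27-cycle.
The 14 distinct eigenvalues: [2.0, 1.946, 1.787, 1.532, 1.194, 0.792, 0.347, -0.116, -0.574, -1.0, -1.372, -1.671, -1.879, -1.986].
λ_max=2, λ_min=-2*cos(pi/27); ϑ = −27·λ_min/(λ_max−λ_min) = 27*cos(pi/27)/(cos(pi/27) + 1).
ϑ(G) ≈ 13.4542.
13 ≤ 27*cos(pi/27)/(cos(pi/27) + 1) ≤ 14: both strict.

27*cos(pi/27)/(cos(pi/27) + 1)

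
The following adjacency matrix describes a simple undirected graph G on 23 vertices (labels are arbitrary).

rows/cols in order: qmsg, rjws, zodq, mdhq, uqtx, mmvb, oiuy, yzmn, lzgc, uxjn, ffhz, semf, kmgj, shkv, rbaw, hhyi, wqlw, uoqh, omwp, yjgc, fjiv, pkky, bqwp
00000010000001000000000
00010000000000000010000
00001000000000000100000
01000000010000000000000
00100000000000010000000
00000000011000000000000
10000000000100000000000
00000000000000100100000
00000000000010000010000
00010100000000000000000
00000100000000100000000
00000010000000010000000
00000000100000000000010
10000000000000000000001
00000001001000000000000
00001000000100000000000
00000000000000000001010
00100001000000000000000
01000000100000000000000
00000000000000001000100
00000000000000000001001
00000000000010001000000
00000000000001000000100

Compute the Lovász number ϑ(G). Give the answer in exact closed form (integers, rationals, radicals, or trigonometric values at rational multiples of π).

N(uxjn) = {mdhq, mmvb}, |N(uxjn)| = 2.
N(zodq) = {uqtx, uoqh}, |N(zodq)| = 2.
N(wqlw) = {yjgc, pkky}, |N(wqlw)| = 2.
deg(omwp) = 2; N(omwp) = {rjws, lzgc}.
G on 23 vertices is 2-regular; the odd cycle C_{23}.
The 12 distinct eigenvalues: [2.0, 1.925835, 1.708839, 1.365106, 0.92013, 0.406912, -0.136485, -0.669759, -1.153361, -1.551423, -1.834423, -1.981372].
−23·(-2*cos(pi/23)) / ((2)−(-2*cos(pi/23))) = 23*cos(pi/23)/(cos(pi/23) + 1) = ϑ(G).
ϑ(G) ≈ 11.4461936.
Lovász sandwich 11 ≤ 23*cos(pi/23)/(cos(pi/23) + 1) ≤ 12: both strict.

23*cos(pi/23)/(cos(pi/23) + 1)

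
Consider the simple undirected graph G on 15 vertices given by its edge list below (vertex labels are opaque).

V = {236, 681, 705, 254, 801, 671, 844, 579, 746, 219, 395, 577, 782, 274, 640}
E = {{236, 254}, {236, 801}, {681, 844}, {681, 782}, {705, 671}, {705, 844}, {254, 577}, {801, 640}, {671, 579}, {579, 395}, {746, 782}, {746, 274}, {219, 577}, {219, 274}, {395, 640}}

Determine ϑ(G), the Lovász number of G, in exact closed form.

Vertex 681 has 2 neighbors: 844, 782.
N(640) = {801, 395}, |N(640)| = 2.
Vertex 801 has 2 neighbors: 236, 640.
Vertex 274 has 2 neighbors: 746, 219.
deg(v) = 2 for all v (|V|=15); this is C_{15}, the 15-cycle.
Distinct eigenvalues (to 6 d.p.): [2.0, 1.827091, 1.338261, 0.618034, -0.209057, -1.0, -1.618034, -1.956295].
−15·(-2*cos(pi/15)) / ((2)−(-2*cos(pi/15))) = 15*cos(pi/15)/(cos(pi/15) + 1) = ϑ(G).
= 7.417148248… (decimal).
Lovász sandwich 7 ≤ 15*cos(pi/15)/(cos(pi/15) + 1) ≤ 8: both strict.

15*cos(pi/15)/(cos(pi/15) + 1)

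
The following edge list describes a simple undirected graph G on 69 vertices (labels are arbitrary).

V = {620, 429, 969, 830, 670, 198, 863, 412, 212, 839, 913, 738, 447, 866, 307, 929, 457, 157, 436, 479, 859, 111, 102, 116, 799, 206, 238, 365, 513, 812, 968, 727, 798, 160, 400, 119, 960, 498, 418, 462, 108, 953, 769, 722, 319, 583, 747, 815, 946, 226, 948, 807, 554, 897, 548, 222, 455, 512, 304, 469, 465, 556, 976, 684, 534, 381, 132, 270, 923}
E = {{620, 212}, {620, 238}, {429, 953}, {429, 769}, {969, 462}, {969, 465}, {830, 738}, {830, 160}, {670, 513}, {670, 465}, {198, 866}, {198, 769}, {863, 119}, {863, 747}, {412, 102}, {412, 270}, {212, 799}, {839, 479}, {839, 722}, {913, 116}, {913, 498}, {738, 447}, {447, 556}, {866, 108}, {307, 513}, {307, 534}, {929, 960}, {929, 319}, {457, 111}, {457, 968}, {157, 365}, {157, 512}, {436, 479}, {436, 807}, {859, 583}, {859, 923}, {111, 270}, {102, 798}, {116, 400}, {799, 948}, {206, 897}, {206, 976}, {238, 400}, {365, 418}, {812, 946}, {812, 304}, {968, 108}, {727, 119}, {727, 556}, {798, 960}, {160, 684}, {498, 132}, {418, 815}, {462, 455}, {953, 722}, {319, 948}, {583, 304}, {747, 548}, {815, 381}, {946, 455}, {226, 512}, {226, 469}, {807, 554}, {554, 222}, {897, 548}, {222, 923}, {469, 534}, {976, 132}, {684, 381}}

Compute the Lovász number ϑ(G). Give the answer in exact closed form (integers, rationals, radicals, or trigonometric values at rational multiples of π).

Vertex 498 has 2 neighbors: 913, 132.
N(116) = {913, 400}, |N(116)| = 2.
N(548) = {747, 897}, |N(548)| = 2.
Vertex 469 has 2 neighbors: 226, 534.
Regular of degree 2 on 69 vertices: a single 69-cycle (edge-transitive).
Distinct eigenvalues (to 6 d.p.): [2.0, 1.991714, 1.966923, 1.925835, 1.868788, 1.796255, 1.708839, 1.607262, 1.492367, 1.365106, 1.226534, 1.077797, 0.92013, 0.754838, 0.583292, 0.406912, 0.22716, 0.045526, -0.136485, -0.317365, -0.495616, -0.669759, -0.838353, -1.0, -1.153361, -1.297164, -1.430219, -1.551423, -1.659771, -1.754365, -1.834423, -1.899279, -1.948398, -1.981372, -1.997927].
Lovász (edge-transitive): ϑ = −69·(-2*cos(pi/69))/((2)−(-2*cos(pi/69))) = 69*cos(pi/69)/(cos(pi/69) + 1).
Numerically 34.48211.
Check 34 ≤ 69*cos(pi/69)/(cos(pi/69) + 1) ≤ 35: both strict.

69*cos(pi/69)/(cos(pi/69) + 1)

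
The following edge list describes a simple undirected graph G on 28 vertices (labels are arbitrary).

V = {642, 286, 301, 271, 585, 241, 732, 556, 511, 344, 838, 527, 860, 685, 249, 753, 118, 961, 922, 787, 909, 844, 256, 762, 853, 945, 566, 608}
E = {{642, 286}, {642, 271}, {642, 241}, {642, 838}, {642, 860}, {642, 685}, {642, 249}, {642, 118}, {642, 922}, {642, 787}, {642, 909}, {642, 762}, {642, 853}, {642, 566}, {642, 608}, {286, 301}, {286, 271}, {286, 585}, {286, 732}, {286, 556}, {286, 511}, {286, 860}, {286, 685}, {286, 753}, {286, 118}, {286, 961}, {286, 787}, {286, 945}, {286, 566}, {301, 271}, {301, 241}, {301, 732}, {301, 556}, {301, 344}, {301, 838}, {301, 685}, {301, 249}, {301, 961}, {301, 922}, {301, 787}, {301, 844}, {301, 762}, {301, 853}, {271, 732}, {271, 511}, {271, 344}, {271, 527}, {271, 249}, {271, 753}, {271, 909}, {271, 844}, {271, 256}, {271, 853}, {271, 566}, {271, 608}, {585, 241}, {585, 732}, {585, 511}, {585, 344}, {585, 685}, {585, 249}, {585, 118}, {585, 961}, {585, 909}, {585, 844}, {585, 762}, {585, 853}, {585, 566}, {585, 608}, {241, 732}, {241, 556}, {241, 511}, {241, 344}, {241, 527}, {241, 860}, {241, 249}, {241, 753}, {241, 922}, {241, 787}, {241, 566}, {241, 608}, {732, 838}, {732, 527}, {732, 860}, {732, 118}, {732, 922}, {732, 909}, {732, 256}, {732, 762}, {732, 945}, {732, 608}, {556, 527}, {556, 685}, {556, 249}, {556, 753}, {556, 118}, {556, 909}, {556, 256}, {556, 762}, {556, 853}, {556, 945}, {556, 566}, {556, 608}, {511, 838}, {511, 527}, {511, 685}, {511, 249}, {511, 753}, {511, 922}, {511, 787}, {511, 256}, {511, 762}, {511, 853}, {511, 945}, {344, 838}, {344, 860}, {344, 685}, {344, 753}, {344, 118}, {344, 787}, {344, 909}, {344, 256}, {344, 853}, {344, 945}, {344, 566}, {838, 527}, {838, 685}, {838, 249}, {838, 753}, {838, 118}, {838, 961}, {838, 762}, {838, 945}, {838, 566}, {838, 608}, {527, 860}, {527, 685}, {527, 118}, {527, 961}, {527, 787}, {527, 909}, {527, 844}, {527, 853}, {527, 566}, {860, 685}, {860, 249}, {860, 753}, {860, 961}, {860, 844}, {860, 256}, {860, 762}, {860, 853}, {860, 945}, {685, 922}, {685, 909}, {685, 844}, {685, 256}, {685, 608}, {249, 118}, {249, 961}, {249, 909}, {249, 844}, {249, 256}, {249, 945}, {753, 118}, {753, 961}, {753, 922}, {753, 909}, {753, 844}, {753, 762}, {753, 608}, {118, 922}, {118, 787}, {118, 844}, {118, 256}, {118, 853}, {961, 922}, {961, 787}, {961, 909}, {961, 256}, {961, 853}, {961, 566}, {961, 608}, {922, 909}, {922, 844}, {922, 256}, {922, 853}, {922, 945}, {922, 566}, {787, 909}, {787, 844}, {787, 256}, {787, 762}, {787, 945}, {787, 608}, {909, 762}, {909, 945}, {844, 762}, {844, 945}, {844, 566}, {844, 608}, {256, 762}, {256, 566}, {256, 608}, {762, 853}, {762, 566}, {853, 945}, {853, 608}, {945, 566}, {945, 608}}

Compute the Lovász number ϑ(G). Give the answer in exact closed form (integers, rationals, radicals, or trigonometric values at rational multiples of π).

N(961) = {286, 301, 585, 838, 527, 860, 249, 753, 922, 787, 909, 256, 853, 566, 608}, |N(961)| = 15.
deg(286) = 15; N(286) = {642, 301, 271, 585, 732, 556, 511, 860, 685, 753, 118, 961, 787, 945, 566}.
deg(118) = 15; N(118) = {642, 286, 585, 732, 556, 344, 838, 527, 249, 753, 922, 787, 844, 256, 853}.
N(853) = {642, 301, 271, 585, 556, 511, 344, 527, 860, 118, 961, 922, 762, 945, 608}, |N(853)| = 15.
G on 28 vertices is 15-regular; this is K(8,2), the Kneser graph.
A has 3 distinct eigenvalues ≈ [15.0, 1.0, -5.0].
λ_max=15, λ_min=-5; ϑ = −28·λ_min/(λ_max−λ_min) = 7.
≈ 7.000000 (to 6 d.p.).

7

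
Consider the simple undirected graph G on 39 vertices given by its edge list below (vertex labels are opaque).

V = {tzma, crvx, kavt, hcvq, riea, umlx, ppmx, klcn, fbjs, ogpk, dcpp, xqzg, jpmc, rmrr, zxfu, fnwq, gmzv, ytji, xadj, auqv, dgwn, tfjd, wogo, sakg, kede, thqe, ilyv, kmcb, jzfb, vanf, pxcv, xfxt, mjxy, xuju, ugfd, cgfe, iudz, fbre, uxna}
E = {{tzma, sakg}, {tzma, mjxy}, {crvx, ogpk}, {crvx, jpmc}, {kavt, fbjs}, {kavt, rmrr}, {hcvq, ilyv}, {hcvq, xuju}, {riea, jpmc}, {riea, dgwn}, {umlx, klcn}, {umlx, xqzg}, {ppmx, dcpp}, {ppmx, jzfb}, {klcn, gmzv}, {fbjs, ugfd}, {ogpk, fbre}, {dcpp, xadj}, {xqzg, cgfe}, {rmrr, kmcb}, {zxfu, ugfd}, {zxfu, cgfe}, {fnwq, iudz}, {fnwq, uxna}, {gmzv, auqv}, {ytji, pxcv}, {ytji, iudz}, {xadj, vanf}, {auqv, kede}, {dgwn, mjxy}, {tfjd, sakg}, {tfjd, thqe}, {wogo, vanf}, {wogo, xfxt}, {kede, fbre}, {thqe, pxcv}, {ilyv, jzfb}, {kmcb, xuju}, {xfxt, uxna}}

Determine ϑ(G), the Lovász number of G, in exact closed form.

39*cos(pi/39)/(cos(pi/39) + 1)

deg(ogpk) = 2; N(ogpk) = {crvx, fbre}.
N(ppmx) = {dcpp, jzfb}, |N(ppmx)| = 2.
Vertex uxna has 2 neighbors: fnwq, xfxt.
N(dcpp) = {ppmx, xadj}, |N(dcpp)| = 2.
2-regular, N=39; connected 2-regular on 39 ⇒ C_{39}.
Distinct eigenvalues (to 5 d.p.): [2.0, 1.9741, 1.89707, 1.77091, 1.59889, 1.38545, 1.13613, 0.85739, 0.55643, 0.24107, -0.08053, -0.40005, -0.70921, -1.0, -1.26489, -1.49702, -1.69038, -1.83996, -1.94188, -1.99351].
Lovász: ϑ = −39(-2*cos(pi/39))/(2+-(-1)*2*cos(pi/39)) = 39*cos(pi/39)/(cos(pi/39) + 1).
Numerically 19.468332410.
α=19, χ(Ḡ)=20; ϑ=39*cos(pi/39)/(cos(pi/39) + 1) lies between (both strict).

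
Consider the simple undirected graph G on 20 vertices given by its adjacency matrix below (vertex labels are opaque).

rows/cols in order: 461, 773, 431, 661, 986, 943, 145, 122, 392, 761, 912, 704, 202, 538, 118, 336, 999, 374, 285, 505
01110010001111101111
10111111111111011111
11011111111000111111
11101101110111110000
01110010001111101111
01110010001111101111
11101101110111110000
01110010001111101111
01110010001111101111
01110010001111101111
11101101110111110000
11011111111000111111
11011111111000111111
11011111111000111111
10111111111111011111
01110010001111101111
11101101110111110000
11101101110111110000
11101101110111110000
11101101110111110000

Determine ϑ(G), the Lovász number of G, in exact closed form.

N(999) = {461, 773, 431, 986, 943, 122, 392, 761, 704, 202, 538, 118, 336}, |N(999)| = 13.
N(122) = {773, 431, 661, 145, 912, 704, 202, 538, 118, 999, 374, 285, 505}, |N(122)| = 13.
deg(461) = 13; N(461) = {773, 431, 661, 145, 912, 704, 202, 538, 118, 999, 374, 285, 505}.
deg(392) = 13; N(392) = {773, 431, 661, 145, 912, 704, 202, 538, 118, 999, 374, 285, 505}.
Complete multipartite on [7, 7, 4, 2]: sandwich collapses at ϑ=7.
= 7.0000000… (decimal).
Check 7 ≤ 7 ≤ 7: collapsed.

7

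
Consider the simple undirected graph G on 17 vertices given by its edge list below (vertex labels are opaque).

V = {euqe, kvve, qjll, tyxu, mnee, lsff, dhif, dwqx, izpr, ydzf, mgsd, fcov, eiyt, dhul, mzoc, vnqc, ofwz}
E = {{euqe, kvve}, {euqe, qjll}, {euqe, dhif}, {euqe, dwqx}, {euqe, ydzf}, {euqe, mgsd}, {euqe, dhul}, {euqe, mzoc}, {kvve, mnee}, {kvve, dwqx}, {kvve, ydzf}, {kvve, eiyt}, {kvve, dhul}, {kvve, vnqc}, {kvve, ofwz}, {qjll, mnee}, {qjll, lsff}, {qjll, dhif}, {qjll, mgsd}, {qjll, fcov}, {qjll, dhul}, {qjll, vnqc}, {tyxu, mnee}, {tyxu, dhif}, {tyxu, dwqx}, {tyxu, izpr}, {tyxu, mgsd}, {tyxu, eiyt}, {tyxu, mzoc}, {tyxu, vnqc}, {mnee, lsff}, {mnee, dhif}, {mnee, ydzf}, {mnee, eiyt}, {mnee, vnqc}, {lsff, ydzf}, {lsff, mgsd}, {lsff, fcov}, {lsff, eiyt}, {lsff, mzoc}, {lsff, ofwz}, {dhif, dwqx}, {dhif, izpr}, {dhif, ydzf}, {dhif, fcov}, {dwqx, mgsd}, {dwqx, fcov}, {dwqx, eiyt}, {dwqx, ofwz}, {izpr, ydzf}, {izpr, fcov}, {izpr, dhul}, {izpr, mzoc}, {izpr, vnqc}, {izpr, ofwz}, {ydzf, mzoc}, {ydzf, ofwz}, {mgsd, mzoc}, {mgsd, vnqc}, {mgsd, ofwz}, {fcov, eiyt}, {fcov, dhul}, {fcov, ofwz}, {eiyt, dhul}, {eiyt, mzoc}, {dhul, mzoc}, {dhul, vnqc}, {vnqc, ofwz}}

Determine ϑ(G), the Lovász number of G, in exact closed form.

sqrt(17)

N(ofwz) = {kvve, lsff, dwqx, izpr, ydzf, mgsd, fcov, vnqc}, |N(ofwz)| = 8.
deg(kvve) = 8; N(kvve) = {euqe, mnee, dwqx, ydzf, eiyt, dhul, vnqc, ofwz}.
N(eiyt) = {kvve, tyxu, mnee, lsff, dwqx, fcov, dhul, mzoc}, |N(eiyt)| = 8.
deg(ydzf) = 8; N(ydzf) = {euqe, kvve, mnee, lsff, dhif, izpr, mzoc, ofwz}.
17-vertex 8-regular graph: SR(17,8,3,4) — a Paley graph.
Distinct eigenvalues (to 6 d.p.): [8.0, 1.561553, -2.561553].
With N=17: ϑ(G) = 17·(-(-sqrt(17)/2 - 1/2))/(8−(-sqrt(17)/2 - 1/2)) = sqrt(17).
≈ 4.123106 (to 6 d.p.).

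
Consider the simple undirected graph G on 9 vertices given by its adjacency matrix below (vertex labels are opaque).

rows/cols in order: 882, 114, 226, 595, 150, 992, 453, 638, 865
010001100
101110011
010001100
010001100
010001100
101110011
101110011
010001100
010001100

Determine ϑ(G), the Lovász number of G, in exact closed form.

N(595) = {114, 992, 453}, |N(595)| = 3.
Vertex 453 has 6 neighbors: 882, 226, 595, 150, 638, 865.
N(882) = {114, 992, 453}, |N(882)| = 3.
Vertex 638 has 3 neighbors: 114, 992, 453.
K_{6,3} (perfect); ϑ(G) = α(G) = max{6,3} = 6.
≈ 6.0000000 (to 7 d.p.).
α=6, χ(Ḡ)=6; ϑ=6 lies between (collapsed).

6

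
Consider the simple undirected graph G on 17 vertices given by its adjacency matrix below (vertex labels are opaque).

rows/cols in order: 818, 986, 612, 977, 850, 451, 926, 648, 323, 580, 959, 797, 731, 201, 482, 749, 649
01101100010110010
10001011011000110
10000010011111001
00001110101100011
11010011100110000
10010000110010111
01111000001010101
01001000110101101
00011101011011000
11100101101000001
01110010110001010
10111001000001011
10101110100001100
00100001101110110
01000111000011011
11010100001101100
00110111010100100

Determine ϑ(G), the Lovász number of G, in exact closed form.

sqrt(17)

N(649) = {612, 977, 451, 926, 648, 580, 797, 482}, |N(649)| = 8.
deg(648) = 8; N(648) = {986, 850, 323, 580, 797, 201, 482, 649}.
Vertex 926 has 8 neighbors: 986, 612, 977, 850, 959, 731, 482, 649.
N(977) = {850, 451, 926, 323, 959, 797, 749, 649}, |N(977)| = 8.
8-regular, N=17; SR(17,8,3,4) — a Paley graph.
A has 3 distinct eigenvalues ≈ [8.0, 1.562, -2.562].
−17·(-sqrt(17)/2 - 1/2) / ((8)−(-sqrt(17)/2 - 1/2)) = sqrt(17) = ϑ(G).
Numerically 4.123106.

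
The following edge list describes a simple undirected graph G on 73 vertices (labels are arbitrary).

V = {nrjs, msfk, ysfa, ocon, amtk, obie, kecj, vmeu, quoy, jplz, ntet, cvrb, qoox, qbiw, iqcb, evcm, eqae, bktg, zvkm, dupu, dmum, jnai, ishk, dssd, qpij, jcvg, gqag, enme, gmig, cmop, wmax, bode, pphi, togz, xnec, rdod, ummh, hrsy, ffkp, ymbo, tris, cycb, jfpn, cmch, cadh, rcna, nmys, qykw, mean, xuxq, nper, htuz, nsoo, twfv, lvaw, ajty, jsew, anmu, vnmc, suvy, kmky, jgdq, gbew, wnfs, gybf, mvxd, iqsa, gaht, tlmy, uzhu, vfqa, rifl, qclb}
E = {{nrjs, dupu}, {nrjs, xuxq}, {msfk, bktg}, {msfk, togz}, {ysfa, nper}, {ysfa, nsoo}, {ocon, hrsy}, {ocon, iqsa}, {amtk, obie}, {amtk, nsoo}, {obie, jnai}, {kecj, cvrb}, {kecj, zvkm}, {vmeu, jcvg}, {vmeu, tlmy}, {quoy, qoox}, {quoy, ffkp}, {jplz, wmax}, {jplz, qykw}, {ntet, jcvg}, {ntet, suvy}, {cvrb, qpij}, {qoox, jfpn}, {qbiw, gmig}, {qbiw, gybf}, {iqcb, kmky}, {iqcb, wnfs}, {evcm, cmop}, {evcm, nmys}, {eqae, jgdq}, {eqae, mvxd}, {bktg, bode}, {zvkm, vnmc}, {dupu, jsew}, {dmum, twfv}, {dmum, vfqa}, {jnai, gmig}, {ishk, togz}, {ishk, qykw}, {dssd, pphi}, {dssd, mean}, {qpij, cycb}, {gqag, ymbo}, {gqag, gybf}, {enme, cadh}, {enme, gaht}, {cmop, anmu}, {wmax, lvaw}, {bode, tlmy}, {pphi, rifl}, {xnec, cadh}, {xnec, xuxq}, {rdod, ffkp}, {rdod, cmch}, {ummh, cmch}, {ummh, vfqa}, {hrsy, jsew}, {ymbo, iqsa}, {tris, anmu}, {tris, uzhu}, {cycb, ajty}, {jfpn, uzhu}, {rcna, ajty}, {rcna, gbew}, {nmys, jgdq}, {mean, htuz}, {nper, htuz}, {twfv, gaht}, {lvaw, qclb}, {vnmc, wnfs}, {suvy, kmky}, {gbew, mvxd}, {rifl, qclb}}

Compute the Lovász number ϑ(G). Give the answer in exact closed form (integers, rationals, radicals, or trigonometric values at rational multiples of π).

Vertex evcm has 2 neighbors: cmop, nmys.
deg(jgdq) = 2; N(jgdq) = {eqae, nmys}.
Vertex jnai has 2 neighbors: obie, gmig.
deg(msfk) = 2; N(msfk) = {bktg, togz}.
Every vertex has degree 2 (N=73); the odd cycle C_{73}.
spec(A) ≈ [2.0, 1.9926, 1.97044, 1.9337, 1.88263, 1.81764, 1.73918, 1.64785, 1.54431, 1.42935, 1.3038, 1.1686, 1.02474, 0.8733, 0.7154, 0.55219, 0.3849, 0.21476, 0.04303, -0.12902, -0.30011, -0.46898, -0.63438, -0.79509, -0.9499, -1.09769, -1.23734, -1.36784, -1.48821, -1.59756, -1.69508, -1.78006, -1.85185, -1.90993, -1.95388, -1.98335, -1.99815] (distinct, 5 d.p.).
With N=73: ϑ(G) = 73·(-(-1)*2*cos(pi/73))/(2−(-2*cos(pi/73))) = 73*cos(pi/73)/(cos(pi/73) + 1).
ϑ(G) ≈ 36.4831.
36 ≤ 73*cos(pi/73)/(cos(pi/73) + 1) ≤ 37: both strict.

73*cos(pi/73)/(cos(pi/73) + 1)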